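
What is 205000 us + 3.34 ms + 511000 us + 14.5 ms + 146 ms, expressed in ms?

In ms:
  205000 us = 205000 × 10⁻³ ms = 205
  3.34 ms → 3.34
  511000 us = 511000 × 10⁻³ ms = 511
  14.5 ms → 14.5
  146 ms → 146
Sum: 205 + 3.34 + 511 + 14.5 + 146 = 879.84

879.84 ms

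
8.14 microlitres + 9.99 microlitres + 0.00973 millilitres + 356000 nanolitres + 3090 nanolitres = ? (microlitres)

In microlitres:
  8.14 microlitres → 8.14
  9.99 microlitres → 9.99
  0.00973 millilitres = 0.00973e3 microlitres = 9.73
  356000 nanolitres = 356000e-3 microlitres = 356
  3090 nanolitres = 3090e-3 microlitres = 3.09
Sum: 8.14 + 9.99 + 9.73 + 356 + 3.09 = 386.95

386.95 microlitres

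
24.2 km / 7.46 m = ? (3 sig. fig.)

3240

(24.2 × 10³) / (7.46) = 3.244 × 10³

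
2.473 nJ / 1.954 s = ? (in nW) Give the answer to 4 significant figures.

(2.473e-9) / (1.954) = 1.26561e-9 W

1.266 nW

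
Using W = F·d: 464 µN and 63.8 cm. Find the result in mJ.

464 × 10⁻⁶ × 63.8 × 10⁻² = 29603.2 × 10⁻⁸ J

0.296032 mJ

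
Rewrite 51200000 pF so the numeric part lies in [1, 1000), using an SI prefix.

= 51.2 × 10⁻⁶ F; 10⁻⁶ is micro.

51.2 μF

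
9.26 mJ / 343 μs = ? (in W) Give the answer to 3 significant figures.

27.0 W

(9.26 × 10^-3) / (343 × 10^-6) = 0.026997 × 10^3 W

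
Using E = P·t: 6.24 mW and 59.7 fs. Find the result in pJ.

6.24 × 10⁻³ × 59.7 × 10⁻¹⁵ = 372.528 × 10⁻¹⁸ J

0.000372528 pJ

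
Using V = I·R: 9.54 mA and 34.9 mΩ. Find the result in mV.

0.332946 mV

9.54 × 10^-3 × 34.9 × 10^-3 = 332.946 × 10^-6 V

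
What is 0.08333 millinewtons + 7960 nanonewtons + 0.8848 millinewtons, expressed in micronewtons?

In micronewtons:
  0.08333 millinewtons = 0.08333 × 10³ micronewtons = 83.33
  7960 nanonewtons = 7960 × 10⁻³ micronewtons = 7.96
  0.8848 millinewtons = 0.8848 × 10³ micronewtons = 884.8
Sum: 83.33 + 7.96 + 884.8 = 976.09

976.09 micronewtons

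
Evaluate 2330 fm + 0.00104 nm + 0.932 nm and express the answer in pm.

In pm:
  2330 fm = 2330e-3 pm = 2.33
  0.00104 nm = 0.00104e3 pm = 1.04
  0.932 nm = 0.932e3 pm = 932
Sum: 2.33 + 1.04 + 932 = 935.37

935.37 pm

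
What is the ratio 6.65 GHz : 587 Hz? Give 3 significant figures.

(6.65 × 10⁹) / (587) = 0.01133 × 10⁹

11300000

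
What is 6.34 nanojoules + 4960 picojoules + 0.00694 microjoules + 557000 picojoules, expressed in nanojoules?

575.24 nanojoules

In nanojoules:
  6.34 nanojoules → 6.34
  4960 picojoules = 4960e-3 nanojoules = 4.96
  0.00694 microjoules = 0.00694e3 nanojoules = 6.94
  557000 picojoules = 557000e-3 nanojoules = 557
Sum: 6.34 + 4.96 + 6.94 + 557 = 575.24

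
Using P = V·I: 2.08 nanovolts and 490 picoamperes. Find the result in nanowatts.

0.0000000010192 nanowatts

2.08 × 10^-9 × 490 × 10^-12 = 1019.2 × 10^-21 W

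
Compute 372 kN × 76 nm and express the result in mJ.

372 × 10³ × 76 × 10⁻⁹ = 28272 × 10⁻⁶ J

28.272 mJ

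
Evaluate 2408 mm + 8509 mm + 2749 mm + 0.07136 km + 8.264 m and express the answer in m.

93.29 m

In m:
  2408 mm = 2408e-3 m = 2.408
  8509 mm = 8509e-3 m = 8.509
  2749 mm = 2749e-3 m = 2.749
  0.07136 km = 0.07136e3 m = 71.36
  8.264 m → 8.264
Sum: 2.408 + 8.509 + 2.749 + 71.36 + 8.264 = 93.29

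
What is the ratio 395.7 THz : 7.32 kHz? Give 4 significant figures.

54060000000

(395.7 × 10^12) / (7.32 × 10^3) = 54.057 × 10^9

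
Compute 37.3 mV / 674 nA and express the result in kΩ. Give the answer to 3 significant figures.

55.3 kΩ

(37.3 × 10⁻³) / (674 × 10⁻⁹) = 0.055341 × 10⁶ Ω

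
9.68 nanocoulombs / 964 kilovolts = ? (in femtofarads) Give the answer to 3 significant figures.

(9.68 × 10^-9) / (964 × 10^3) = 0.010041 × 10^-12 F

10.0 femtofarads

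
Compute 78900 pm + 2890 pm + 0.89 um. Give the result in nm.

In nm:
  78900 pm = 78900 × 10⁻³ nm = 78.9
  2890 pm = 2890 × 10⁻³ nm = 2.89
  0.89 um = 0.89 × 10³ nm = 890
Sum: 78.9 + 2.89 + 890 = 971.79

971.79 nm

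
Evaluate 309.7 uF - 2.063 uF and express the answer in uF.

In uF:
  309.7 uF → 309.7
  2.063 uF → 2.063
Difference: 309.7 - 2.063 = 307.637

307.637 uF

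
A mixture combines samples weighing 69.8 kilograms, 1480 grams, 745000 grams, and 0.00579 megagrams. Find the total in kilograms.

In kilograms:
  69.8 kilograms → 69.8
  1480 grams = 1480 × 10⁻³ kilograms = 1.48
  745000 grams = 745000 × 10⁻³ kilograms = 745
  0.00579 megagrams = 0.00579 × 10³ kilograms = 5.79
Sum: 69.8 + 1.48 + 745 + 5.79 = 822.07

822.07 kilograms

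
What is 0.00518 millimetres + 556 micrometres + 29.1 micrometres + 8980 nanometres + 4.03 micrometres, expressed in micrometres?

In micrometres:
  0.00518 millimetres = 0.00518e3 micrometres = 5.18
  556 micrometres → 556
  29.1 micrometres → 29.1
  8980 nanometres = 8980e-3 micrometres = 8.98
  4.03 micrometres → 4.03
Sum: 5.18 + 556 + 29.1 + 8.98 + 4.03 = 603.29

603.29 micrometres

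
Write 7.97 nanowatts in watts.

nano = 10^-9, (no prefix) = 10^0; factor is 10^-9.
7.97 × 10^-9 = 0.00000000797

0.00000000797 watts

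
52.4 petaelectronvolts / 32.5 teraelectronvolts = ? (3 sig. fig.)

(52.4e15) / (32.5e12) = 1.612e3

1610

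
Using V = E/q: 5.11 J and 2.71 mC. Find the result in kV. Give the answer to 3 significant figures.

1.89 kV

(5.11) / (2.71e-3) = 1.8856e3 V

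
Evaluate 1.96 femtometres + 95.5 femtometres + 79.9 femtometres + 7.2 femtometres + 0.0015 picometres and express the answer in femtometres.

186.06 femtometres

In femtometres:
  1.96 femtometres → 1.96
  95.5 femtometres → 95.5
  79.9 femtometres → 79.9
  7.2 femtometres → 7.2
  0.0015 picometres = 0.0015 × 10^3 femtometres = 1.5
Sum: 1.96 + 95.5 + 79.9 + 7.2 + 1.5 = 186.06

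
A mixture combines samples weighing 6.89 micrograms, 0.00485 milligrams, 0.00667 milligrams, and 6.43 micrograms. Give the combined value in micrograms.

24.84 micrograms

In micrograms:
  6.89 micrograms → 6.89
  0.00485 milligrams = 0.00485 × 10^3 micrograms = 4.85
  0.00667 milligrams = 0.00667 × 10^3 micrograms = 6.67
  6.43 micrograms → 6.43
Sum: 6.89 + 4.85 + 6.67 + 6.43 = 24.84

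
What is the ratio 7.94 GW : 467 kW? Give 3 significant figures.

(7.94 × 10⁹) / (467 × 10³) = 0.017 × 10⁶

17000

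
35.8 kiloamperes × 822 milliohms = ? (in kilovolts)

35.8 × 10^3 × 822 × 10^-3 = 29427.6 V

29.4276 kilovolts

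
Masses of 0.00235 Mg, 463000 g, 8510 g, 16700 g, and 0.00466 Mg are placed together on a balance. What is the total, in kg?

In kg:
  0.00235 Mg = 0.00235e3 kg = 2.35
  463000 g = 463000e-3 kg = 463
  8510 g = 8510e-3 kg = 8.51
  16700 g = 16700e-3 kg = 16.7
  0.00466 Mg = 0.00466e3 kg = 4.66
Sum: 2.35 + 463 + 8.51 + 16.7 + 4.66 = 495.22

495.22 kg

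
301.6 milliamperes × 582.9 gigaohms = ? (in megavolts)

301.6e-3 × 582.9e9 = 175802.64e6 V

175802.64 megavolts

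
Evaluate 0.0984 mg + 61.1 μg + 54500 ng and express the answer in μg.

In μg:
  0.0984 mg = 0.0984 × 10³ μg = 98.4
  61.1 μg → 61.1
  54500 ng = 54500 × 10⁻³ μg = 54.5
Sum: 98.4 + 61.1 + 54.5 = 214

214 μg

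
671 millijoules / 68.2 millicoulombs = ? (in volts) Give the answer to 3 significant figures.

9.84 volts

(671e-3) / (68.2e-3) = 9.8387 V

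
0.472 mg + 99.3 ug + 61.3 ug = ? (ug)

In ug:
  0.472 mg = 0.472 × 10^3 ug = 472
  99.3 ug → 99.3
  61.3 ug → 61.3
Sum: 472 + 99.3 + 61.3 = 632.6

632.6 ug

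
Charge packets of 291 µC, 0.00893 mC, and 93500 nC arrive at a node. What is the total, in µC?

393.43 µC

In µC:
  291 µC → 291
  0.00893 mC = 0.00893 × 10^3 µC = 8.93
  93500 nC = 93500 × 10^-3 µC = 93.5
Sum: 291 + 8.93 + 93.5 = 393.43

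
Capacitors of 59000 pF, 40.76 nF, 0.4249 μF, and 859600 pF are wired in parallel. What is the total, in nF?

1384.26 nF

In nF:
  59000 pF = 59000 × 10^-3 nF = 59
  40.76 nF → 40.76
  0.4249 μF = 0.4249 × 10^3 nF = 424.9
  859600 pF = 859600 × 10^-3 nF = 859.6
Sum: 59 + 40.76 + 424.9 + 859.6 = 1384.26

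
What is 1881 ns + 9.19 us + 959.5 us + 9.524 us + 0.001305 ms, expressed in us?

981.4 us

In us:
  1881 ns = 1881 × 10^-3 us = 1.881
  9.19 us → 9.19
  959.5 us → 959.5
  9.524 us → 9.524
  0.001305 ms = 0.001305 × 10^3 us = 1.305
Sum: 1.881 + 9.19 + 959.5 + 9.524 + 1.305 = 981.4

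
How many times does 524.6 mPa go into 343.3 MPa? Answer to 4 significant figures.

(343.3 × 10⁶) / (524.6 × 10⁻³) = 0.6544 × 10⁹

654400000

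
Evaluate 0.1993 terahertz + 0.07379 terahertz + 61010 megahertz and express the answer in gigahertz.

In gigahertz:
  0.1993 terahertz = 0.1993e3 gigahertz = 199.3
  0.07379 terahertz = 0.07379e3 gigahertz = 73.79
  61010 megahertz = 61010e-3 gigahertz = 61.01
Sum: 199.3 + 73.79 + 61.01 = 334.1

334.1 gigahertz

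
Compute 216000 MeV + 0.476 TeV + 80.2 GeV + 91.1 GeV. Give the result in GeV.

In GeV:
  216000 MeV = 216000 × 10⁻³ GeV = 216
  0.476 TeV = 0.476 × 10³ GeV = 476
  80.2 GeV → 80.2
  91.1 GeV → 91.1
Sum: 216 + 476 + 80.2 + 91.1 = 863.3

863.3 GeV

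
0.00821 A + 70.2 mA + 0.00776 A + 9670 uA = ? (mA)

95.84 mA

In mA:
  0.00821 A = 0.00821 × 10³ mA = 8.21
  70.2 mA → 70.2
  0.00776 A = 0.00776 × 10³ mA = 7.76
  9670 uA = 9670 × 10⁻³ mA = 9.67
Sum: 8.21 + 70.2 + 7.76 + 9.67 = 95.84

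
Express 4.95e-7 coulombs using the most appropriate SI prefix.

495 nanocoulombs

= 495e-9 coulombs; 1e-9 is nano.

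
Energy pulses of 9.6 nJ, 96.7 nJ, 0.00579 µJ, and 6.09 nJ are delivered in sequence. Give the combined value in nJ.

In nJ:
  9.6 nJ → 9.6
  96.7 nJ → 96.7
  0.00579 µJ = 0.00579 × 10^3 nJ = 5.79
  6.09 nJ → 6.09
Sum: 9.6 + 96.7 + 5.79 + 6.09 = 118.18

118.18 nJ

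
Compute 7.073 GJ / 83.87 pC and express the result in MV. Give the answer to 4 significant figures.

(7.073 × 10^9) / (83.87 × 10^-12) = 0.0843329 × 10^21 V

84330000000000 MV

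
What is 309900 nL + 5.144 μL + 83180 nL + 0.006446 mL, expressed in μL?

In μL:
  309900 nL = 309900 × 10⁻³ μL = 309.9
  5.144 μL → 5.144
  83180 nL = 83180 × 10⁻³ μL = 83.18
  0.006446 mL = 0.006446 × 10³ μL = 6.446
Sum: 309.9 + 5.144 + 83.18 + 6.446 = 404.67

404.67 μL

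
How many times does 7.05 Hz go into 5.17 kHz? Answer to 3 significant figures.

733

(5.17e3) / (7.05) = 0.7333e3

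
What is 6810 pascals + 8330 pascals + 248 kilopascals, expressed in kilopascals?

In kilopascals:
  6810 pascals = 6810 × 10^-3 kilopascals = 6.81
  8330 pascals = 8330 × 10^-3 kilopascals = 8.33
  248 kilopascals → 248
Sum: 6.81 + 8.33 + 248 = 263.14

263.14 kilopascals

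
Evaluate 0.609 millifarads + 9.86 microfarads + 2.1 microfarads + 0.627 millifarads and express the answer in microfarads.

1247.96 microfarads

In microfarads:
  0.609 millifarads = 0.609 × 10^3 microfarads = 609
  9.86 microfarads → 9.86
  2.1 microfarads → 2.1
  0.627 millifarads = 0.627 × 10^3 microfarads = 627
Sum: 609 + 9.86 + 2.1 + 627 = 1247.96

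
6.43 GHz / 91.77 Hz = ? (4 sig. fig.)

70070000

(6.43 × 10⁹) / (91.77) = 0.070066 × 10⁹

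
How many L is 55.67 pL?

pico = 10⁻¹², (no prefix) = 10⁰; factor is 10⁻¹².
55.67 × 10⁻¹² = 0.00000000005567

0.00000000005567 L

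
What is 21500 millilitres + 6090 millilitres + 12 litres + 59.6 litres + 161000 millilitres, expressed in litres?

260.19 litres

In litres:
  21500 millilitres = 21500 × 10^-3 litres = 21.5
  6090 millilitres = 6090 × 10^-3 litres = 6.09
  12 litres → 12
  59.6 litres → 59.6
  161000 millilitres = 161000 × 10^-3 litres = 161
Sum: 21.5 + 6.09 + 12 + 59.6 + 161 = 260.19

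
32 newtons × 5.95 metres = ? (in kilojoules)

0.1904 kilojoules

32 × 5.95 = 190.4 J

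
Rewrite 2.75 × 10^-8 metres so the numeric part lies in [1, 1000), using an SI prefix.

= 27.5 × 10^-9 metres; 10^-9 is nano.

27.5 nanometres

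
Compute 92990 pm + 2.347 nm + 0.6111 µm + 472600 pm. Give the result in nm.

In nm:
  92990 pm = 92990 × 10⁻³ nm = 92.99
  2.347 nm → 2.347
  0.6111 µm = 0.6111 × 10³ nm = 611.1
  472600 pm = 472600 × 10⁻³ nm = 472.6
Sum: 92.99 + 2.347 + 611.1 + 472.6 = 1179.037

1179.037 nm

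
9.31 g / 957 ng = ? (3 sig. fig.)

(9.31) / (957 × 10^-9) = 0.009728 × 10^9

9730000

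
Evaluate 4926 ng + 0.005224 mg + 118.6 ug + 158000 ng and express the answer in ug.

In ug:
  4926 ng = 4926 × 10⁻³ ug = 4.926
  0.005224 mg = 0.005224 × 10³ ug = 5.224
  118.6 ug → 118.6
  158000 ng = 158000 × 10⁻³ ug = 158
Sum: 4.926 + 5.224 + 118.6 + 158 = 286.75

286.75 ug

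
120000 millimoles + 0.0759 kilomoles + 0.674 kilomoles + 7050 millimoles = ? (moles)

876.95 moles

In moles:
  120000 millimoles = 120000e-3 moles = 120
  0.0759 kilomoles = 0.0759e3 moles = 75.9
  0.674 kilomoles = 0.674e3 moles = 674
  7050 millimoles = 7050e-3 moles = 7.05
Sum: 120 + 75.9 + 674 + 7.05 = 876.95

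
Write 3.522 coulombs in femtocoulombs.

3522000000000000 femtocoulombs

(no prefix) = 1e0, femto = 1e-15; factor is 1e15.
3.522 × 1e15 = 3522000000000000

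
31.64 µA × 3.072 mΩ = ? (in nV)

31.64 × 10⁻⁶ × 3.072 × 10⁻³ = 97.19808 × 10⁻⁹ V

97.19808 nV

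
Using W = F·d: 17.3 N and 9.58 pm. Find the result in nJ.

17.3 × 9.58 × 10⁻¹² = 165.734 × 10⁻¹² J

0.165734 nJ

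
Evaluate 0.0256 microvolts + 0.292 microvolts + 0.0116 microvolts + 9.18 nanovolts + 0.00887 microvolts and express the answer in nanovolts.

In nanovolts:
  0.0256 microvolts = 0.0256e3 nanovolts = 25.6
  0.292 microvolts = 0.292e3 nanovolts = 292
  0.0116 microvolts = 0.0116e3 nanovolts = 11.6
  9.18 nanovolts → 9.18
  0.00887 microvolts = 0.00887e3 nanovolts = 8.87
Sum: 25.6 + 292 + 11.6 + 9.18 + 8.87 = 347.25

347.25 nanovolts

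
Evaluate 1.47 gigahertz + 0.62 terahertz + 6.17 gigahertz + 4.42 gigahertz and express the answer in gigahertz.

In gigahertz:
  1.47 gigahertz → 1.47
  0.62 terahertz = 0.62e3 gigahertz = 620
  6.17 gigahertz → 6.17
  4.42 gigahertz → 4.42
Sum: 1.47 + 620 + 6.17 + 4.42 = 632.06

632.06 gigahertz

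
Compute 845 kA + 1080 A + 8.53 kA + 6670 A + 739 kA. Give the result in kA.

In kA:
  845 kA → 845
  1080 A = 1080 × 10^-3 kA = 1.08
  8.53 kA → 8.53
  6670 A = 6670 × 10^-3 kA = 6.67
  739 kA → 739
Sum: 845 + 1.08 + 8.53 + 6.67 + 739 = 1600.28

1600.28 kA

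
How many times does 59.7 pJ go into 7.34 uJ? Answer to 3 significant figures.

123000

(7.34 × 10⁻⁶) / (59.7 × 10⁻¹²) = 0.1229 × 10⁶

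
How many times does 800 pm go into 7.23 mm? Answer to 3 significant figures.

(7.23 × 10⁻³) / (800 × 10⁻¹²) = 0.009038 × 10⁹

9040000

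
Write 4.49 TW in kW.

4490000000 kW

tera = 1e12, kilo = 1e3; factor is 1e9.
4.49 × 1e9 = 4490000000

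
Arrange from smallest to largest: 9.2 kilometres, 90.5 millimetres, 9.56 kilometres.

9.2 kilometres = 9200 metres
90.5 millimetres = 0.0905 metres
9.56 kilometres = 9560 metres

90.5 millimetres < 9.2 kilometres < 9.56 kilometres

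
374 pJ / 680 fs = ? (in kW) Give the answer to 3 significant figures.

(374 × 10⁻¹²) / (680 × 10⁻¹⁵) = 0.55 × 10³ W

0.550 kW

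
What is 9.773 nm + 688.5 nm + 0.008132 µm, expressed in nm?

In nm:
  9.773 nm → 9.773
  688.5 nm → 688.5
  0.008132 µm = 0.008132e3 nm = 8.132
Sum: 9.773 + 688.5 + 8.132 = 706.405

706.405 nm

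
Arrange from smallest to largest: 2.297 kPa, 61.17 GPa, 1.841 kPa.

2.297 kPa = 2297 Pa
61.17 GPa = 61170000000 Pa
1.841 kPa = 1841 Pa

1.841 kPa < 2.297 kPa < 61.17 GPa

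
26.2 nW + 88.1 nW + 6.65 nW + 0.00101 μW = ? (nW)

In nW:
  26.2 nW → 26.2
  88.1 nW → 88.1
  6.65 nW → 6.65
  0.00101 μW = 0.00101 × 10^3 nW = 1.01
Sum: 26.2 + 88.1 + 6.65 + 1.01 = 121.96

121.96 nW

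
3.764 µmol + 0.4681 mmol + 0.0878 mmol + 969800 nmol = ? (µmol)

1529.464 µmol

In µmol:
  3.764 µmol → 3.764
  0.4681 mmol = 0.4681 × 10³ µmol = 468.1
  0.0878 mmol = 0.0878 × 10³ µmol = 87.8
  969800 nmol = 969800 × 10⁻³ µmol = 969.8
Sum: 3.764 + 468.1 + 87.8 + 969.8 = 1529.464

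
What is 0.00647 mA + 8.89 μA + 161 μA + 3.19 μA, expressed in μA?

179.55 μA

In μA:
  0.00647 mA = 0.00647 × 10^3 μA = 6.47
  8.89 μA → 8.89
  161 μA → 161
  3.19 μA → 3.19
Sum: 6.47 + 8.89 + 161 + 3.19 = 179.55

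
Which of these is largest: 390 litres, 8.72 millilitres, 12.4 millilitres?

390 litres

390 litres = 390 litres
8.72 millilitres = 0.00872 litres
12.4 millilitres = 0.0124 litres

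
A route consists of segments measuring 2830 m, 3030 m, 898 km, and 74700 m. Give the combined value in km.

In km:
  2830 m = 2830 × 10⁻³ km = 2.83
  3030 m = 3030 × 10⁻³ km = 3.03
  898 km → 898
  74700 m = 74700 × 10⁻³ km = 74.7
Sum: 2.83 + 3.03 + 898 + 74.7 = 978.56

978.56 km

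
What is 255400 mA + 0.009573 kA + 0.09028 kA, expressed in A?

In A:
  255400 mA = 255400e-3 A = 255.4
  0.009573 kA = 0.009573e3 A = 9.573
  0.09028 kA = 0.09028e3 A = 90.28
Sum: 255.4 + 9.573 + 90.28 = 355.253

355.253 A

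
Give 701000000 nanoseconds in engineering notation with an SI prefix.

= 701 × 10^-3 seconds; 10^-3 is milli.

701 milliseconds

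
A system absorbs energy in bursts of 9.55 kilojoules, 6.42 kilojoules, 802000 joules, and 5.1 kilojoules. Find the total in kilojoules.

In kilojoules:
  9.55 kilojoules → 9.55
  6.42 kilojoules → 6.42
  802000 joules = 802000e-3 kilojoules = 802
  5.1 kilojoules → 5.1
Sum: 9.55 + 6.42 + 802 + 5.1 = 823.07

823.07 kilojoules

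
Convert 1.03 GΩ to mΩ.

giga = 10^9, milli = 10^-3; factor is 10^12.
1.03 × 10^12 = 1030000000000

1030000000000 mΩ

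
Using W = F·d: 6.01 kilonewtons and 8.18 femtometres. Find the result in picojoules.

49.1618 picojoules

6.01 × 10³ × 8.18 × 10⁻¹⁵ = 49.1618 × 10⁻¹² J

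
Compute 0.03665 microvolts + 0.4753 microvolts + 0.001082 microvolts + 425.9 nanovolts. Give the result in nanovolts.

In nanovolts:
  0.03665 microvolts = 0.03665e3 nanovolts = 36.65
  0.4753 microvolts = 0.4753e3 nanovolts = 475.3
  0.001082 microvolts = 0.001082e3 nanovolts = 1.082
  425.9 nanovolts → 425.9
Sum: 36.65 + 475.3 + 1.082 + 425.9 = 938.932

938.932 nanovolts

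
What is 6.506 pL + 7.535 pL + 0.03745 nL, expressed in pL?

In pL:
  6.506 pL → 6.506
  7.535 pL → 7.535
  0.03745 nL = 0.03745e3 pL = 37.45
Sum: 6.506 + 7.535 + 37.45 = 51.491

51.491 pL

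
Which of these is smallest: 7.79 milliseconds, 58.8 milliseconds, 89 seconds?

7.79 milliseconds

7.79 milliseconds = 0.00779 seconds
58.8 milliseconds = 0.0588 seconds
89 seconds = 89 seconds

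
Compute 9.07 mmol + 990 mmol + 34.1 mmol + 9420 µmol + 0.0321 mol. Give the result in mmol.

1074.69 mmol

In mmol:
  9.07 mmol → 9.07
  990 mmol → 990
  34.1 mmol → 34.1
  9420 µmol = 9420 × 10⁻³ mmol = 9.42
  0.0321 mol = 0.0321 × 10³ mmol = 32.1
Sum: 9.07 + 990 + 34.1 + 9.42 + 32.1 = 1074.69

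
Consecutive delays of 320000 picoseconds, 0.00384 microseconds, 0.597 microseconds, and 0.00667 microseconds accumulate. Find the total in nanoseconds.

In nanoseconds:
  320000 picoseconds = 320000 × 10^-3 nanoseconds = 320
  0.00384 microseconds = 0.00384 × 10^3 nanoseconds = 3.84
  0.597 microseconds = 0.597 × 10^3 nanoseconds = 597
  0.00667 microseconds = 0.00667 × 10^3 nanoseconds = 6.67
Sum: 320 + 3.84 + 597 + 6.67 = 927.51

927.51 nanoseconds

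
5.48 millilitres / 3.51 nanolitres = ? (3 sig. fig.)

1560000

(5.48 × 10^-3) / (3.51 × 10^-9) = 1.561 × 10^6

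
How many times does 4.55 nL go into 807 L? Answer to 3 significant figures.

(807) / (4.55 × 10⁻⁹) = 177.4 × 10⁹

177000000000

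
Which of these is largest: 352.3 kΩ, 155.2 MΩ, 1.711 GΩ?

1.711 GΩ

352.3 kΩ = 352300 Ω
155.2 MΩ = 155200000 Ω
1.711 GΩ = 1711000000 Ω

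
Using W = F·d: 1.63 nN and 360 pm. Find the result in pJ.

0.0000005868 pJ

1.63e-9 × 360e-12 = 586.8e-21 J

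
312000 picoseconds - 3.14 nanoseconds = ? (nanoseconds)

In nanoseconds:
  312000 picoseconds = 312000e-3 nanoseconds = 312
  3.14 nanoseconds → 3.14
Difference: 312 - 3.14 = 308.86

308.86 nanoseconds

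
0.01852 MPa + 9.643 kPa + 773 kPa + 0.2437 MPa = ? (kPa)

1044.863 kPa

In kPa:
  0.01852 MPa = 0.01852e3 kPa = 18.52
  9.643 kPa → 9.643
  773 kPa → 773
  0.2437 MPa = 0.2437e3 kPa = 243.7
Sum: 18.52 + 9.643 + 773 + 243.7 = 1044.863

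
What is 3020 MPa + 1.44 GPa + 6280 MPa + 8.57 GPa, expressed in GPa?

19.31 GPa

In GPa:
  3020 MPa = 3020 × 10^-3 GPa = 3.02
  1.44 GPa → 1.44
  6280 MPa = 6280 × 10^-3 GPa = 6.28
  8.57 GPa → 8.57
Sum: 3.02 + 1.44 + 6.28 + 8.57 = 19.31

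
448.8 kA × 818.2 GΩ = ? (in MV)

448.8 × 10^3 × 818.2 × 10^9 = 367208.16 × 10^12 V

367208160000 MV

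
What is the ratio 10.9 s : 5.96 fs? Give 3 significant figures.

1830000000000000

(10.9) / (5.96 × 10^-15) = 1.829 × 10^15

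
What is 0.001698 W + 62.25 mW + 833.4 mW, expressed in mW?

897.348 mW

In mW:
  0.001698 W = 0.001698 × 10^3 mW = 1.698
  62.25 mW → 62.25
  833.4 mW → 833.4
Sum: 1.698 + 62.25 + 833.4 = 897.348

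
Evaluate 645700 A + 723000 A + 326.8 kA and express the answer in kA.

In kA:
  645700 A = 645700e-3 kA = 645.7
  723000 A = 723000e-3 kA = 723
  326.8 kA → 326.8
Sum: 645.7 + 723 + 326.8 = 1695.5

1695.5 kA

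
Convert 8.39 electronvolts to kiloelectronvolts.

0.00839 kiloelectronvolts

(no prefix) = 10^0, kilo = 10^3; factor is 10^-3.
8.39 × 10^-3 = 0.00839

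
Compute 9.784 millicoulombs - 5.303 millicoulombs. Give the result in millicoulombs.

In millicoulombs:
  9.784 millicoulombs → 9.784
  5.303 millicoulombs → 5.303
Difference: 9.784 - 5.303 = 4.481

4.481 millicoulombs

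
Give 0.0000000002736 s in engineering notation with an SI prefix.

273.6 ps

= 273.6 × 10⁻¹² s; 10⁻¹² is pico.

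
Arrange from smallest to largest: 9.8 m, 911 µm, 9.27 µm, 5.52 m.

9.8 m = 9.8 m
911 µm = 0.000911 m
9.27 µm = 0.00000927 m
5.52 m = 5.52 m

9.27 µm < 911 µm < 5.52 m < 9.8 m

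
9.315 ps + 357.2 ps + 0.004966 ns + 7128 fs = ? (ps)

378.609 ps

In ps:
  9.315 ps → 9.315
  357.2 ps → 357.2
  0.004966 ns = 0.004966 × 10³ ps = 4.966
  7128 fs = 7128 × 10⁻³ ps = 7.128
Sum: 9.315 + 357.2 + 4.966 + 7.128 = 378.609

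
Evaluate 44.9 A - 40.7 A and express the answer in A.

4.2 A

In A:
  44.9 A → 44.9
  40.7 A → 40.7
Difference: 44.9 - 40.7 = 4.2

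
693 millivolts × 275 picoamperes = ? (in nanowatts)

0.190575 nanowatts

693 × 10⁻³ × 275 × 10⁻¹² = 190575 × 10⁻¹⁵ W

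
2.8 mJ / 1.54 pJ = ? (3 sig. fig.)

1820000000

(2.8e-3) / (1.54e-12) = 1.818e9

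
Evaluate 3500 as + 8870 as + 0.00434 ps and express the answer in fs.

In fs:
  3500 as = 3500 × 10^-3 fs = 3.5
  8870 as = 8870 × 10^-3 fs = 8.87
  0.00434 ps = 0.00434 × 10^3 fs = 4.34
Sum: 3.5 + 8.87 + 4.34 = 16.71

16.71 fs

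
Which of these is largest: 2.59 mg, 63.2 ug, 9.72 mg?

9.72 mg

2.59 mg = 0.00259 g
63.2 ug = 0.0000632 g
9.72 mg = 0.00972 g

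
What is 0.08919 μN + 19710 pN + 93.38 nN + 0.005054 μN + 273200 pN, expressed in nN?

In nN:
  0.08919 μN = 0.08919e3 nN = 89.19
  19710 pN = 19710e-3 nN = 19.71
  93.38 nN → 93.38
  0.005054 μN = 0.005054e3 nN = 5.054
  273200 pN = 273200e-3 nN = 273.2
Sum: 89.19 + 19.71 + 93.38 + 5.054 + 273.2 = 480.534

480.534 nN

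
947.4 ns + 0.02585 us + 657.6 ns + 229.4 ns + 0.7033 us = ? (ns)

2563.55 ns

In ns:
  947.4 ns → 947.4
  0.02585 us = 0.02585 × 10³ ns = 25.85
  657.6 ns → 657.6
  229.4 ns → 229.4
  0.7033 us = 0.7033 × 10³ ns = 703.3
Sum: 947.4 + 25.85 + 657.6 + 229.4 + 703.3 = 2563.55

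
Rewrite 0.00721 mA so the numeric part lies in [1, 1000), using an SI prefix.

= 7.21e-6 A; 1e-6 is micro.

7.21 uA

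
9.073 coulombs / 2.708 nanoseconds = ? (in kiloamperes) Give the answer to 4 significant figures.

3350000 kiloamperes

(9.073) / (2.708 × 10^-9) = 3.35044 × 10^9 A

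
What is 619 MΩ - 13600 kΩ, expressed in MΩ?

605.4 MΩ

In MΩ:
  619 MΩ → 619
  13600 kΩ = 13600 × 10^-3 MΩ = 13.6
Difference: 619 - 13.6 = 605.4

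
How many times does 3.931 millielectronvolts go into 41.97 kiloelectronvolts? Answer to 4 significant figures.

(41.97 × 10^3) / (3.931 × 10^-3) = 10.677 × 10^6

10680000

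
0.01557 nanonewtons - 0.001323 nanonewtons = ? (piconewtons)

In piconewtons:
  0.01557 nanonewtons = 0.01557 × 10³ piconewtons = 15.57
  0.001323 nanonewtons = 0.001323 × 10³ piconewtons = 1.323
Difference: 15.57 - 1.323 = 14.247

14.247 piconewtons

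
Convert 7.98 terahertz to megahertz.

7980000 megahertz

tera = 1e12, mega = 1e6; factor is 1e6.
7.98 × 1e6 = 7980000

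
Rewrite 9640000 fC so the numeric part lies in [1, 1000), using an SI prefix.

9.64 nC

= 9.64 × 10⁻⁹ C; 10⁻⁹ is nano.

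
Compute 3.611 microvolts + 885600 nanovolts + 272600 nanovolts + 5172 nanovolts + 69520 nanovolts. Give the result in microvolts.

In microvolts:
  3.611 microvolts → 3.611
  885600 nanovolts = 885600e-3 microvolts = 885.6
  272600 nanovolts = 272600e-3 microvolts = 272.6
  5172 nanovolts = 5172e-3 microvolts = 5.172
  69520 nanovolts = 69520e-3 microvolts = 69.52
Sum: 3.611 + 885.6 + 272.6 + 5.172 + 69.52 = 1236.503

1236.503 microvolts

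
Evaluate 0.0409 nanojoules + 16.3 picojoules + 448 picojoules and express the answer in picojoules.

505.2 picojoules

In picojoules:
  0.0409 nanojoules = 0.0409 × 10^3 picojoules = 40.9
  16.3 picojoules → 16.3
  448 picojoules → 448
Sum: 40.9 + 16.3 + 448 = 505.2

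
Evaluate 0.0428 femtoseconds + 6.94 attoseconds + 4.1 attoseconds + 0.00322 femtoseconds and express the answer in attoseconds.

57.06 attoseconds

In attoseconds:
  0.0428 femtoseconds = 0.0428e3 attoseconds = 42.8
  6.94 attoseconds → 6.94
  4.1 attoseconds → 4.1
  0.00322 femtoseconds = 0.00322e3 attoseconds = 3.22
Sum: 42.8 + 6.94 + 4.1 + 3.22 = 57.06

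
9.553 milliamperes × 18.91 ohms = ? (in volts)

9.553e-3 × 18.91 = 180.64723e-3 V

0.18064723 volts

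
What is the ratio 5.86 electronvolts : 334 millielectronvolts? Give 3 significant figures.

(5.86) / (334 × 10^-3) = 0.01754 × 10^3

17.5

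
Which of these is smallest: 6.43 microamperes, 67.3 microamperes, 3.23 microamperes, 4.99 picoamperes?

6.43 microamperes = 0.00000643 amperes
67.3 microamperes = 0.0000673 amperes
3.23 microamperes = 0.00000323 amperes
4.99 picoamperes = 0.00000000000499 amperes

4.99 picoamperes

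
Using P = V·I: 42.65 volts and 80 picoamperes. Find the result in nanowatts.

3.412 nanowatts

42.65 × 80 × 10^-12 = 3412 × 10^-12 W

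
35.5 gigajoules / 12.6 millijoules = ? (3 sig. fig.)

(35.5 × 10^9) / (12.6 × 10^-3) = 2.817 × 10^12

2820000000000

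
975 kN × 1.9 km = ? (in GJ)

975e3 × 1.9e3 = 1852.5e6 J

1.8525 GJ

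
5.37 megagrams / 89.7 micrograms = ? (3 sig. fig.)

59900000000

(5.37 × 10^6) / (89.7 × 10^-6) = 0.05987 × 10^12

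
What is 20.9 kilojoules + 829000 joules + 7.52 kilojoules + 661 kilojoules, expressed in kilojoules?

1518.42 kilojoules

In kilojoules:
  20.9 kilojoules → 20.9
  829000 joules = 829000 × 10⁻³ kilojoules = 829
  7.52 kilojoules → 7.52
  661 kilojoules → 661
Sum: 20.9 + 829 + 7.52 + 661 = 1518.42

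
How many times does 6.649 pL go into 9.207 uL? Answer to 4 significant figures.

(9.207 × 10⁻⁶) / (6.649 × 10⁻¹²) = 1.3847 × 10⁶

1385000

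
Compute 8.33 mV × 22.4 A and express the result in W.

8.33 × 10⁻³ × 22.4 = 186.592 × 10⁻³ W

0.186592 W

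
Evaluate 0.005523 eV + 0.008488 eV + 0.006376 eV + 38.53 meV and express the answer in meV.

58.917 meV

In meV:
  0.005523 eV = 0.005523e3 meV = 5.523
  0.008488 eV = 0.008488e3 meV = 8.488
  0.006376 eV = 0.006376e3 meV = 6.376
  38.53 meV → 38.53
Sum: 5.523 + 8.488 + 6.376 + 38.53 = 58.917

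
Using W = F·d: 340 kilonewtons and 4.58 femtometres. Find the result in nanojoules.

1.5572 nanojoules

340e3 × 4.58e-15 = 1557.2e-12 J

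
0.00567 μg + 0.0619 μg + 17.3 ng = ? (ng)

In ng:
  0.00567 μg = 0.00567 × 10³ ng = 5.67
  0.0619 μg = 0.0619 × 10³ ng = 61.9
  17.3 ng → 17.3
Sum: 5.67 + 61.9 + 17.3 = 84.87

84.87 ng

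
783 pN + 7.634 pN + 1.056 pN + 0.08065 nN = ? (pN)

872.34 pN

In pN:
  783 pN → 783
  7.634 pN → 7.634
  1.056 pN → 1.056
  0.08065 nN = 0.08065 × 10³ pN = 80.65
Sum: 783 + 7.634 + 1.056 + 80.65 = 872.34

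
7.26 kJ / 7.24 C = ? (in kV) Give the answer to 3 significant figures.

(7.26 × 10³) / (7.24) = 1.0028 × 10³ V

1.00 kV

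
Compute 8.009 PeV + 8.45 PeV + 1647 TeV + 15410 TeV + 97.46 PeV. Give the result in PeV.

130.976 PeV

In PeV:
  8.009 PeV → 8.009
  8.45 PeV → 8.45
  1647 TeV = 1647 × 10^-3 PeV = 1.647
  15410 TeV = 15410 × 10^-3 PeV = 15.41
  97.46 PeV → 97.46
Sum: 8.009 + 8.45 + 1.647 + 15.41 + 97.46 = 130.976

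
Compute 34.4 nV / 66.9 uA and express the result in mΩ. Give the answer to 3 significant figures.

0.514 mΩ

(34.4 × 10⁻⁹) / (66.9 × 10⁻⁶) = 0.5142 × 10⁻³ Ω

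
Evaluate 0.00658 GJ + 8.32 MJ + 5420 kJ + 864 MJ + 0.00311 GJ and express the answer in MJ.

In MJ:
  0.00658 GJ = 0.00658 × 10³ MJ = 6.58
  8.32 MJ → 8.32
  5420 kJ = 5420 × 10⁻³ MJ = 5.42
  864 MJ → 864
  0.00311 GJ = 0.00311 × 10³ MJ = 3.11
Sum: 6.58 + 8.32 + 5.42 + 864 + 3.11 = 887.43

887.43 MJ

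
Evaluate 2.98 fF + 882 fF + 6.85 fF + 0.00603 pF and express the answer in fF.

897.86 fF

In fF:
  2.98 fF → 2.98
  882 fF → 882
  6.85 fF → 6.85
  0.00603 pF = 0.00603e3 fF = 6.03
Sum: 2.98 + 882 + 6.85 + 6.03 = 897.86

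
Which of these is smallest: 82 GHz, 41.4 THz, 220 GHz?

82 GHz = 82000000000 Hz
41.4 THz = 41400000000000 Hz
220 GHz = 220000000000 Hz

82 GHz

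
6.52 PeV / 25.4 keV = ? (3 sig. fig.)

(6.52e15) / (25.4e3) = 0.2567e12

257000000000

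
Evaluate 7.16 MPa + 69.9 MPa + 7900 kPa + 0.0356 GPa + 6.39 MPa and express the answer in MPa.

126.95 MPa

In MPa:
  7.16 MPa → 7.16
  69.9 MPa → 69.9
  7900 kPa = 7900 × 10^-3 MPa = 7.9
  0.0356 GPa = 0.0356 × 10^3 MPa = 35.6
  6.39 MPa → 6.39
Sum: 7.16 + 69.9 + 7.9 + 35.6 + 6.39 = 126.95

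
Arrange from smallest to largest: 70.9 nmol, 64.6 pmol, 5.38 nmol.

64.6 pmol < 5.38 nmol < 70.9 nmol

70.9 nmol = 0.0000000709 mol
64.6 pmol = 0.0000000000646 mol
5.38 nmol = 0.00000000538 mol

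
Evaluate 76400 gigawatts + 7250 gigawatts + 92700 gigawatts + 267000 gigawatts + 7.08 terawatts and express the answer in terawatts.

In terawatts:
  76400 gigawatts = 76400 × 10⁻³ terawatts = 76.4
  7250 gigawatts = 7250 × 10⁻³ terawatts = 7.25
  92700 gigawatts = 92700 × 10⁻³ terawatts = 92.7
  267000 gigawatts = 267000 × 10⁻³ terawatts = 267
  7.08 terawatts → 7.08
Sum: 76.4 + 7.25 + 92.7 + 267 + 7.08 = 450.43

450.43 terawatts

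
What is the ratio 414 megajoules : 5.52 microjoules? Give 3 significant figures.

75000000000000

(414e6) / (5.52e-6) = 75e12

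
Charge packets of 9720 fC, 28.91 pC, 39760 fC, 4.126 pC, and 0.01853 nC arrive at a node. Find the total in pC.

101.046 pC

In pC:
  9720 fC = 9720e-3 pC = 9.72
  28.91 pC → 28.91
  39760 fC = 39760e-3 pC = 39.76
  4.126 pC → 4.126
  0.01853 nC = 0.01853e3 pC = 18.53
Sum: 9.72 + 28.91 + 39.76 + 4.126 + 18.53 = 101.046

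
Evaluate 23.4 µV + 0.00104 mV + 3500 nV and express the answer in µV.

27.94 µV

In µV:
  23.4 µV → 23.4
  0.00104 mV = 0.00104 × 10^3 µV = 1.04
  3500 nV = 3500 × 10^-3 µV = 3.5
Sum: 23.4 + 1.04 + 3.5 = 27.94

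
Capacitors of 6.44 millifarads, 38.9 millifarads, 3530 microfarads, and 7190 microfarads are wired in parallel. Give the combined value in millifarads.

In millifarads:
  6.44 millifarads → 6.44
  38.9 millifarads → 38.9
  3530 microfarads = 3530e-3 millifarads = 3.53
  7190 microfarads = 7190e-3 millifarads = 7.19
Sum: 6.44 + 38.9 + 3.53 + 7.19 = 56.06

56.06 millifarads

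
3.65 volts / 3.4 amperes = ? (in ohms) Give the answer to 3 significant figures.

(3.65) / (3.4) = 1.0735 Ω

1.07 ohms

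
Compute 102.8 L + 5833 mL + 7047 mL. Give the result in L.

115.68 L

In L:
  102.8 L → 102.8
  5833 mL = 5833 × 10^-3 L = 5.833
  7047 mL = 7047 × 10^-3 L = 7.047
Sum: 102.8 + 5.833 + 7.047 = 115.68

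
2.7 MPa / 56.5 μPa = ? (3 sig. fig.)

47800000000

(2.7 × 10⁶) / (56.5 × 10⁻⁶) = 0.04779 × 10¹²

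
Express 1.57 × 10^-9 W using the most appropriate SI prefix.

= 1.57 × 10^-9 W; 10^-9 is nano.

1.57 nW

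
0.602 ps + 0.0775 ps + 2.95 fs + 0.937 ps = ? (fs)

In fs:
  0.602 ps = 0.602e3 fs = 602
  0.0775 ps = 0.0775e3 fs = 77.5
  2.95 fs → 2.95
  0.937 ps = 0.937e3 fs = 937
Sum: 602 + 77.5 + 2.95 + 937 = 1619.45

1619.45 fs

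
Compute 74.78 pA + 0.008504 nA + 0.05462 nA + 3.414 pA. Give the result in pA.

141.318 pA

In pA:
  74.78 pA → 74.78
  0.008504 nA = 0.008504 × 10^3 pA = 8.504
  0.05462 nA = 0.05462 × 10^3 pA = 54.62
  3.414 pA → 3.414
Sum: 74.78 + 8.504 + 54.62 + 3.414 = 141.318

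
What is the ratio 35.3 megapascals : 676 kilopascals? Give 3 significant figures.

52.2

(35.3e6) / (676e3) = 0.05222e3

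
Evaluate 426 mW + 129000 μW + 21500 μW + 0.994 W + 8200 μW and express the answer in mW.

In mW:
  426 mW → 426
  129000 μW = 129000 × 10⁻³ mW = 129
  21500 μW = 21500 × 10⁻³ mW = 21.5
  0.994 W = 0.994 × 10³ mW = 994
  8200 μW = 8200 × 10⁻³ mW = 8.2
Sum: 426 + 129 + 21.5 + 994 + 8.2 = 1578.7

1578.7 mW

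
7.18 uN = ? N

0.00000718 N

micro = 10⁻⁶, (no prefix) = 10⁰; factor is 10⁻⁶.
7.18 × 10⁻⁶ = 0.00000718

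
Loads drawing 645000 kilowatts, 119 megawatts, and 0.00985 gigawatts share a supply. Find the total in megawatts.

773.85 megawatts

In megawatts:
  645000 kilowatts = 645000 × 10⁻³ megawatts = 645
  119 megawatts → 119
  0.00985 gigawatts = 0.00985 × 10³ megawatts = 9.85
Sum: 645 + 119 + 9.85 = 773.85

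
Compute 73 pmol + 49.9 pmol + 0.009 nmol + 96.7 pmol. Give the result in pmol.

228.6 pmol

In pmol:
  73 pmol → 73
  49.9 pmol → 49.9
  0.009 nmol = 0.009 × 10^3 pmol = 9
  96.7 pmol → 96.7
Sum: 73 + 49.9 + 9 + 96.7 = 228.6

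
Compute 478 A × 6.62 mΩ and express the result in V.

3.16436 V

478 × 6.62 × 10⁻³ = 3164.36 × 10⁻³ V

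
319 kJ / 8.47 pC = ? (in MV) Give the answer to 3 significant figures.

37700000000 MV

(319e3) / (8.47e-12) = 37.662e15 V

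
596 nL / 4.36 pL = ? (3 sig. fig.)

137000

(596e-9) / (4.36e-12) = 136.7e3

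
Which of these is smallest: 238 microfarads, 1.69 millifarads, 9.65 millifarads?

238 microfarads = 0.000238 farads
1.69 millifarads = 0.00169 farads
9.65 millifarads = 0.00965 farads

238 microfarads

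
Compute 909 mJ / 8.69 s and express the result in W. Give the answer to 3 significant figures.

0.105 W

(909 × 10^-3) / (8.69) = 104.6 × 10^-3 W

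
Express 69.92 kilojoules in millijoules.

kilo = 10³, milli = 10⁻³; factor is 10⁶.
69.92 × 10⁶ = 69920000

69920000 millijoules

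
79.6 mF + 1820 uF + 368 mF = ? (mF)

449.42 mF

In mF:
  79.6 mF → 79.6
  1820 uF = 1820 × 10⁻³ mF = 1.82
  368 mF → 368
Sum: 79.6 + 1.82 + 368 = 449.42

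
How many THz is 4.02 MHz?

0.00000402 THz

mega = 10⁶, tera = 10¹²; factor is 10⁻⁶.
4.02 × 10⁻⁶ = 0.00000402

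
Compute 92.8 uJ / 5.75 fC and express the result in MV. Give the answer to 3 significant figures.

16100 MV

(92.8 × 10⁻⁶) / (5.75 × 10⁻¹⁵) = 16.139 × 10⁹ V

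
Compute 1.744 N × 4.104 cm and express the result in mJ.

1.744 × 4.104e-2 = 7.157376e-2 J

71.57376 mJ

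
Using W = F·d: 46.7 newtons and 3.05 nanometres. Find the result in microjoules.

0.142435 microjoules

46.7 × 3.05 × 10⁻⁹ = 142.435 × 10⁻⁹ J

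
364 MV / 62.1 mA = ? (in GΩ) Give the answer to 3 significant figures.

5.86 GΩ

(364 × 10^6) / (62.1 × 10^-3) = 5.8615 × 10^9 Ω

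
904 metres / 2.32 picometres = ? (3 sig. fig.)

390000000000000

(904) / (2.32 × 10⁻¹²) = 389.7 × 10¹²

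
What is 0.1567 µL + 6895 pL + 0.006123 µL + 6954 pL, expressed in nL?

In nL:
  0.1567 µL = 0.1567 × 10^3 nL = 156.7
  6895 pL = 6895 × 10^-3 nL = 6.895
  0.006123 µL = 0.006123 × 10^3 nL = 6.123
  6954 pL = 6954 × 10^-3 nL = 6.954
Sum: 156.7 + 6.895 + 6.123 + 6.954 = 176.672

176.672 nL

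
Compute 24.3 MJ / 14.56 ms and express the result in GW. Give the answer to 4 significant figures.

(24.3 × 10^6) / (14.56 × 10^-3) = 1.66896 × 10^9 W

1.669 GW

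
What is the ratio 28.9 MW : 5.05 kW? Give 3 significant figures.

5720

(28.9 × 10⁶) / (5.05 × 10³) = 5.723 × 10³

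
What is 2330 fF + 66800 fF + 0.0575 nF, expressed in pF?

126.63 pF

In pF:
  2330 fF = 2330 × 10^-3 pF = 2.33
  66800 fF = 66800 × 10^-3 pF = 66.8
  0.0575 nF = 0.0575 × 10^3 pF = 57.5
Sum: 2.33 + 66.8 + 57.5 = 126.63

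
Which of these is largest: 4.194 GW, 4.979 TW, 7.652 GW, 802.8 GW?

4.194 GW = 4194000000 W
4.979 TW = 4979000000000 W
7.652 GW = 7652000000 W
802.8 GW = 802800000000 W

4.979 TW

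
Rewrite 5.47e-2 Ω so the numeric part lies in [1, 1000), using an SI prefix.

54.7 mΩ

= 54.7e-3 Ω; 1e-3 is milli.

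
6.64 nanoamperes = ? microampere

0.00664 microamperes

nano = 10⁻⁹, micro = 10⁻⁶; factor is 10⁻³.
6.64 × 10⁻³ = 0.00664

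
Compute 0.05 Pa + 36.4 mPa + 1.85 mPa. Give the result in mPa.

88.25 mPa

In mPa:
  0.05 Pa = 0.05 × 10^3 mPa = 50
  36.4 mPa → 36.4
  1.85 mPa → 1.85
Sum: 50 + 36.4 + 1.85 = 88.25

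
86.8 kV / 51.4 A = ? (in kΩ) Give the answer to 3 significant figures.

(86.8 × 10^3) / (51.4) = 1.6887 × 10^3 Ω

1.69 kΩ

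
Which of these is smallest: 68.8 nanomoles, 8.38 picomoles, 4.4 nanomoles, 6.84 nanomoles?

8.38 picomoles

68.8 nanomoles = 0.0000000688 moles
8.38 picomoles = 0.00000000000838 moles
4.4 nanomoles = 0.0000000044 moles
6.84 nanomoles = 0.00000000684 moles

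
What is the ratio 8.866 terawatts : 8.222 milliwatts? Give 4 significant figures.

1078000000000000

(8.866e12) / (8.222e-3) = 1.0783e15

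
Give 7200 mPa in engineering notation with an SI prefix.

= 7.2 Pa; mantissa already in [1, 1000).

7.2 Pa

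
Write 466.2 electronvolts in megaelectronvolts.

(no prefix) = 10^0, mega = 10^6; factor is 10^-6.
466.2 × 10^-6 = 0.0004662

0.0004662 megaelectronvolts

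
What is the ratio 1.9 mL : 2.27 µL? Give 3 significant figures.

(1.9 × 10⁻³) / (2.27 × 10⁻⁶) = 0.837 × 10³

837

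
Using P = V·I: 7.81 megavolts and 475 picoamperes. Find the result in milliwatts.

3.70975 milliwatts

7.81 × 10⁶ × 475 × 10⁻¹² = 3709.75 × 10⁻⁶ W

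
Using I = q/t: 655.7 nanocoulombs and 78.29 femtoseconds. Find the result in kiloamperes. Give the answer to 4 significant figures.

8375 kiloamperes

(655.7e-9) / (78.29e-15) = 8.37527e6 A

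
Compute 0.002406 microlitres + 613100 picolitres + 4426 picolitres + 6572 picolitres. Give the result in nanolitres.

In nanolitres:
  0.002406 microlitres = 0.002406e3 nanolitres = 2.406
  613100 picolitres = 613100e-3 nanolitres = 613.1
  4426 picolitres = 4426e-3 nanolitres = 4.426
  6572 picolitres = 6572e-3 nanolitres = 6.572
Sum: 2.406 + 613.1 + 4.426 + 6.572 = 626.504

626.504 nanolitres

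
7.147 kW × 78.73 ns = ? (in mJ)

7.147 × 10³ × 78.73 × 10⁻⁹ = 562.68331 × 10⁻⁶ J

0.56268331 mJ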